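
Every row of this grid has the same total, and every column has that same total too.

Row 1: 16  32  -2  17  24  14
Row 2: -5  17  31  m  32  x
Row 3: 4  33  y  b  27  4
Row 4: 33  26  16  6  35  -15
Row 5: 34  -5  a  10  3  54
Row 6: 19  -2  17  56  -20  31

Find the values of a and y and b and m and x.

a = 5, y = 34, b = -1, m = 13, x = 13

Rows 1 and 4 both sum to 101, so that's the common total.
Column 6: 14 + 4 − 15 + 54 + 31 = 88, so its missing entry is 101 − 88 = 13.
Row 5: 34 − 5 + 10 + 3 + 54 = 96, so its missing entry is 101 − 96 = 5.
Column 3: -2 + 31 + 16 + 5 + 17 = 67, so its missing entry is 101 − 67 = 34.
Row 3: 4 + 33 + 34 + 27 + 4 = 102, so its missing entry is 101 − 102 = -1.
Row 2: -5 + 17 + 31 + 32 + 13 = 88, so its missing entry is 101 − 88 = 13.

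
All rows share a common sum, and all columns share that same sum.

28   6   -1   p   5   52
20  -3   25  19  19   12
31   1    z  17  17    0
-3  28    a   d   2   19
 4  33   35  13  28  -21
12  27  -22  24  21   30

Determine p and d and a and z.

p = 2, d = 17, a = 29, z = 26

Rows 2 and 5 both sum to 92, so that's the common total.
The known cells in row 1 total 90, leaving 92 − 90 = 2 for the blank.
The known cells in column 4 total 75, leaving 92 − 75 = 17 for the blank.
The known cells in row 4 total 63, leaving 92 − 63 = 29 for the blank.
The known cells in row 3 total 66, leaving 92 − 66 = 26 for the blank.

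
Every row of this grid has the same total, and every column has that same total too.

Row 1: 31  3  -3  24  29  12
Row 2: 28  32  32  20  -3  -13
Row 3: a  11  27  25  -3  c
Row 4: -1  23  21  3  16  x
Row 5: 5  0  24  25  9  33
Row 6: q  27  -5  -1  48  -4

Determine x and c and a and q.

x = 34, c = 34, a = 2, q = 31

Rows 1 and 2 both sum to 96, so that's the common total.
Row 6: 27 − 5 − 1 + 48 − 4 = 65, so its missing entry is 96 − 65 = 31.
Column 1: 31 + 28 − 1 + 5 + 31 = 94, so its missing entry is 96 − 94 = 2.
Row 3: 2 + 11 + 27 + 25 − 3 = 62, so its missing entry is 96 − 62 = 34.
Row 4: -1 + 23 + 21 + 3 + 16 = 62, so its missing entry is 96 − 62 = 34.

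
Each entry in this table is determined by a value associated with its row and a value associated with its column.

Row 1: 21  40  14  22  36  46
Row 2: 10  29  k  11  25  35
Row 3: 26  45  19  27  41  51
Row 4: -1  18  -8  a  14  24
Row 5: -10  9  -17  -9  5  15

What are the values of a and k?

a = 0, k = 3

The difference between any two rows is the same in every column — this is an addition table with the headers hidden.
Row 4 minus row 1 is -1 − 21 = -22, so its entry in column 4 is 22 + (-22) = 0.
Row 2 minus row 1 is 10 − 21 = -11, so its entry in column 3 is 14 + (-11) = 3.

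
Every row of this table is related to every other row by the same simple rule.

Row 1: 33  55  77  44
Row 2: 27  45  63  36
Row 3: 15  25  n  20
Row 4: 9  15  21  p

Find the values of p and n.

p = 12, n = 35

Each row is a constant multiple of every other row — this is a multiplication table with the headers hidden.
Row 4 is 15/55 = 3/11 times row 1, so its entry in column 4 is 44 × 3/11 = 12.
Row 3 is 25/55 = 5/11 times row 1, so its entry in column 3 is 77 × 5/11 = 35.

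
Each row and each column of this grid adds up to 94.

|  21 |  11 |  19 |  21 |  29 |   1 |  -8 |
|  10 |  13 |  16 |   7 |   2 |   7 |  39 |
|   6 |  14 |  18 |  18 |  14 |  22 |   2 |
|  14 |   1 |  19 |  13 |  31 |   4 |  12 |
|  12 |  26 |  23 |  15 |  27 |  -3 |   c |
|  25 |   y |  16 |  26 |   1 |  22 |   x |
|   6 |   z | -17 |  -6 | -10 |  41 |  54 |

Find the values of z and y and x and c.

Row 5 has 12 + 26 + 23 + 15 + 27 − 3 = 100; the blank must be 94 − 100 = -6.
Row 7 has 6 − 17 − 6 − 10 + 41 + 54 = 68; the blank must be 94 − 68 = 26.
Column 7 has -8 + 39 + 2 + 12 − 6 + 54 = 93; the blank must be 94 − 93 = 1.
Row 6 has 25 + 16 + 26 + 1 + 22 + 1 = 91; the blank must be 94 − 91 = 3.

z = 26, y = 3, x = 1, c = -6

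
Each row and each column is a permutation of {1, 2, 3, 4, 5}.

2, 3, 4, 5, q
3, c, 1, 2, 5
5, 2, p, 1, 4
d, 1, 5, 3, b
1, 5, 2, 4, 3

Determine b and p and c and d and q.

For row 1, column 5: row 1 already has {2, 3, 4, 5}; that leaves 1.
For row 4, column 5: column 5 already has {1, 3, 4, 5}; that leaves 2.
Cell (2,2): row 2 already has {1, 2, 3, 5} → 4.
For row 4, column 1: row 4 already has {1, 2, 3, 5}; that leaves 4.
Cell (3,3): row 3 already has {1, 2, 4, 5} → 3.

b = 2, p = 3, c = 4, d = 4, q = 1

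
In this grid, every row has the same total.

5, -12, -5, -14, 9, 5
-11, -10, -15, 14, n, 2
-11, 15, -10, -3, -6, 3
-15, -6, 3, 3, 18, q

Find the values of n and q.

Rows 1 and 3 both add up to -12, so every row sums to -12.
Row 2: -11 − 10 − 15 + 14 + 2 = -20, so the missing entry is -12 − (-20) = 8.
Row 4: -15 − 6 + 3 + 3 + 18 = 3, so the missing entry is -12 − 3 = -15.

n = 8, q = -15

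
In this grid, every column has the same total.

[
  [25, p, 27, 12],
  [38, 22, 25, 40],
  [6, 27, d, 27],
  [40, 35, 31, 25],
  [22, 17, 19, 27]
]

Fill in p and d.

The complete columns each total 131.
Column 2 is missing 131 − 101 = 30 (since 22 + 27 + 35 + 17 = 101).
Column 3 is missing 131 − 102 = 29 (since 27 + 25 + 31 + 19 = 102).

p = 30, d = 29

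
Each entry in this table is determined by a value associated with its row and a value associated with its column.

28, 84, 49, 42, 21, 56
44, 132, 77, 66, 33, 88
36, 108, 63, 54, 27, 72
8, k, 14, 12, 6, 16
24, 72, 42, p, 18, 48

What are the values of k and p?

k = 24, p = 36

Each row is a constant multiple of every other row — this is a multiplication table with the headers hidden.
Row 4 is 16/56 = 2/7 times row 1, so its entry in column 2 is 84 × 2/7 = 24.
Row 5 is 48/56 = 6/7 times row 1, so its entry in column 4 is 42 × 6/7 = 36.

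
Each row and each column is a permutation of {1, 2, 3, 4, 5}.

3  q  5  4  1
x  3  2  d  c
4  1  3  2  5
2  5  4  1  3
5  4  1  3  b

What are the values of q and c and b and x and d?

At (row 5, col 5): row 5 already has {1, 3, 4, 5}, so the value is 2.
At (row 1, col 2): row 1 already has {1, 3, 4, 5}, so the value is 2.
At (row 2, col 5): column 5 already has {1, 2, 3, 5}, so the value is 4.
Cell (2,1): column 1 already has {2, 3, 4, 5} → 1.
For row 2, column 4: row 2 already has {1, 2, 3, 4}; that leaves 5.

q = 2, c = 4, b = 2, x = 1, d = 5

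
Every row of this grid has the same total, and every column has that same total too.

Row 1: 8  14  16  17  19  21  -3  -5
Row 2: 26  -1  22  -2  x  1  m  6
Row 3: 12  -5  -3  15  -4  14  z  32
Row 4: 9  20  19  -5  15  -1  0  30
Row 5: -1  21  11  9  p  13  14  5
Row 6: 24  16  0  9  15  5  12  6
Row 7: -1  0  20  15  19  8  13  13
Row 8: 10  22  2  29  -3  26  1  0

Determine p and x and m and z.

Rows 1 and 4 both sum to 87, so that's the common total.
Row 5 has -1 + 21 + 11 + 9 + 13 + 14 + 5 = 72; the blank must be 87 − 72 = 15.
Row 3 has 12 − 5 − 3 + 15 − 4 + 14 + 32 = 61; the blank must be 87 − 61 = 26.
Column 7 has -3 + 26 + 0 + 14 + 12 + 13 + 1 = 63; the blank must be 87 − 63 = 24.
Row 2 has 26 − 1 + 22 − 2 + 1 + 24 + 6 = 76; the blank must be 87 − 76 = 11.

p = 15, x = 11, m = 24, z = 26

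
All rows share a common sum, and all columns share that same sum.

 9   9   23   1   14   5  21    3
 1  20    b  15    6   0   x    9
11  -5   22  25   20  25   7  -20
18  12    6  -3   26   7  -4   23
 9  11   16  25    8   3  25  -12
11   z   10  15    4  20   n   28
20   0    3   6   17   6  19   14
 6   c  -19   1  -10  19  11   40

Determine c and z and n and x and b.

Rows 1 and 3 both sum to 85, so that's the common total.
The known cells in column 3 total 61, leaving 85 − 61 = 24 for the blank.
The known cells in row 8 total 48, leaving 85 − 48 = 37 for the blank.
The known cells in column 2 total 84, leaving 85 − 84 = 1 for the blank.
The known cells in row 6 total 89, leaving 85 − 89 = -4 for the blank.
The known cells in row 2 total 75, leaving 85 − 75 = 10 for the blank.

c = 37, z = 1, n = -4, x = 10, b = 24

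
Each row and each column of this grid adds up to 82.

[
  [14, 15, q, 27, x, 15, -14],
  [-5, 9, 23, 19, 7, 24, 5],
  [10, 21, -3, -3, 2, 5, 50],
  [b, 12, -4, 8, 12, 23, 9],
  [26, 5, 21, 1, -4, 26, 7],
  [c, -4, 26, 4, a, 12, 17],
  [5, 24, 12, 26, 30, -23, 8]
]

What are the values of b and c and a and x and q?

b = 22, c = 10, a = 17, x = 18, q = 7

Row 4 has 12 − 4 + 8 + 12 + 23 + 9 = 60; the blank must be 82 − 60 = 22.
Column 3 has 23 − 3 − 4 + 21 + 26 + 12 = 75; the blank must be 82 − 75 = 7.
Row 1 has 14 + 15 + 7 + 27 + 15 − 14 = 64; the blank must be 82 − 64 = 18.
Column 5 has 18 + 7 + 2 + 12 − 4 + 30 = 65; the blank must be 82 − 65 = 17.
Row 6 has -4 + 26 + 4 + 17 + 12 + 17 = 72; the blank must be 82 − 72 = 10.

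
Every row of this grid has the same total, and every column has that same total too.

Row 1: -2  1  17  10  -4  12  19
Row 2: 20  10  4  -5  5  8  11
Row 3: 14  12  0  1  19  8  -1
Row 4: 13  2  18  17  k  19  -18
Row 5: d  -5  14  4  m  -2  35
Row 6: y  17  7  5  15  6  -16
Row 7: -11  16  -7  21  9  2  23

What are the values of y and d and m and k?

y = 19, d = 0, m = 7, k = 2

Rows 1 and 2 both sum to 53, so that's the common total.
Row 6 has 17 + 7 + 5 + 15 + 6 − 16 = 34; the blank must be 53 − 34 = 19.
Column 1 has -2 + 20 + 14 + 13 + 19 − 11 = 53; the blank must be 53 − 53 = 0.
Row 5 has 0 − 5 + 14 + 4 − 2 + 35 = 46; the blank must be 53 − 46 = 7.
Row 4 has 13 + 2 + 18 + 17 + 19 − 18 = 51; the blank must be 53 − 51 = 2.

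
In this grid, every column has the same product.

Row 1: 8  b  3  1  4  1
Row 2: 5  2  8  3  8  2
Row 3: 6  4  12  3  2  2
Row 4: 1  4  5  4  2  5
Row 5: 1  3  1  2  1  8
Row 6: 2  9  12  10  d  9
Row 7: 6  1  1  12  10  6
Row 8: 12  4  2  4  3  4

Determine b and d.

b = 10, d = 9

Columns 3 and 6 each multiply to 34560, so every column has product 34560.
Column 2: 2×4×4×3×9×1×4 = 3456, so the missing entry is 34560 ÷ 3456 = 10.
Column 5: 4×8×2×2×1×10×3 = 3840, so the missing entry is 34560 ÷ 3840 = 9.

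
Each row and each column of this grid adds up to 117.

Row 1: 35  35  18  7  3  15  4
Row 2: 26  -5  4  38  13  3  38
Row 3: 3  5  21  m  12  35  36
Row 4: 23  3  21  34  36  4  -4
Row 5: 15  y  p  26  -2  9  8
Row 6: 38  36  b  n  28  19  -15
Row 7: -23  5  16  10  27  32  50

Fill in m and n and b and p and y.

m = 5, n = -3, b = 14, p = 23, y = 38

The known cells in row 3 total 112, leaving 117 − 112 = 5 for the blank.
The known cells in column 4 total 120, leaving 117 − 120 = -3 for the blank.
The known cells in column 2 total 79, leaving 117 − 79 = 38 for the blank.
The known cells in row 5 total 94, leaving 117 − 94 = 23 for the blank.
The known cells in row 6 total 103, leaving 117 − 103 = 14 for the blank.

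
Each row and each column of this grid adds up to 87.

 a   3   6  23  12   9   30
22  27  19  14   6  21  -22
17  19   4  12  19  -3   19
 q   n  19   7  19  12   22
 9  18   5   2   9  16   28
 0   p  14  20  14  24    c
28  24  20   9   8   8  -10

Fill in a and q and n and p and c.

a = 4, q = 7, n = 1, p = -5, c = 20

Row 1 has 3 + 6 + 23 + 12 + 9 + 30 = 83; the blank must be 87 − 83 = 4.
Column 1 has 4 + 22 + 17 + 9 + 0 + 28 = 80; the blank must be 87 − 80 = 7.
Row 4 has 7 + 19 + 7 + 19 + 12 + 22 = 86; the blank must be 87 − 86 = 1.
Column 2 has 3 + 27 + 19 + 1 + 18 + 24 = 92; the blank must be 87 − 92 = -5.
Row 6 has 0 − 5 + 14 + 20 + 14 + 24 = 67; the blank must be 87 − 67 = 20.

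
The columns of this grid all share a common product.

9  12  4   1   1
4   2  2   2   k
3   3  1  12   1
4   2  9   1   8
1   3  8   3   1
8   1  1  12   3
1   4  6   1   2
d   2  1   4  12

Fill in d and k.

Columns 2 and 3 each multiply to 3456, so every column has product 3456.
Column 1: 9×4×3×4×1×8×1 = 3456, so the missing entry is 3456 ÷ 3456 = 1.
Column 5: 1×1×8×1×3×2×12 = 576, so the missing entry is 3456 ÷ 576 = 6.

d = 1, k = 6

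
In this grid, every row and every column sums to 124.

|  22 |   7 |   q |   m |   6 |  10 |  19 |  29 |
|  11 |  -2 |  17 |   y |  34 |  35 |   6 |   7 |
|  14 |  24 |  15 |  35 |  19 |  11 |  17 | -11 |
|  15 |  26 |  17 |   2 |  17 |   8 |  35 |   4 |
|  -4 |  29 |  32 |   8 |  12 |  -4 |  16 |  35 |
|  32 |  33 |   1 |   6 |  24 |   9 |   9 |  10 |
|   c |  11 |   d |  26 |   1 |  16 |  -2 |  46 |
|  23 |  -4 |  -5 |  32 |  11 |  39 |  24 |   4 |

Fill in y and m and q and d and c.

y = 16, m = -1, q = 32, d = 15, c = 11

The known cells in column 1 total 113, leaving 124 − 113 = 11 for the blank.
The known cells in row 7 total 109, leaving 124 − 109 = 15 for the blank.
The known cells in column 3 total 92, leaving 124 − 92 = 32 for the blank.
The known cells in row 1 total 125, leaving 124 − 125 = -1 for the blank.
The known cells in row 2 total 108, leaving 124 − 108 = 16 for the blank.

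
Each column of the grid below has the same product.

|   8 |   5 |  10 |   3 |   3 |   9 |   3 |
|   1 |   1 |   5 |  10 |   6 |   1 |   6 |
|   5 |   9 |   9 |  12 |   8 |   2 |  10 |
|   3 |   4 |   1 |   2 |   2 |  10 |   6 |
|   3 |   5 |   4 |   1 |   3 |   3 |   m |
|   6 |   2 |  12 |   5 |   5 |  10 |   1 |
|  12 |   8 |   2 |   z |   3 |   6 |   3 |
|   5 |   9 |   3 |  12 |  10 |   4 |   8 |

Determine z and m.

z = 3, m = 5

Columns 2 and 6 each multiply to 129600, so every column has product 129600.
Column 4: 3×10×12×2×1×5×12 = 43200, so the missing entry is 129600 ÷ 43200 = 3.
Column 7: 3×6×10×6×1×3×8 = 25920, so the missing entry is 129600 ÷ 25920 = 5.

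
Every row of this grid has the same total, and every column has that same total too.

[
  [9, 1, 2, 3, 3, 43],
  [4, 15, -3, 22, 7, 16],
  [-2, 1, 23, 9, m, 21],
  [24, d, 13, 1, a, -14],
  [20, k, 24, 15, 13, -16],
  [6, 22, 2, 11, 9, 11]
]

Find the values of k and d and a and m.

k = 5, d = 17, a = 20, m = 9

Rows 1 and 2 both sum to 61, so that's the common total.
The known cells in row 3 total 52, leaving 61 − 52 = 9 for the blank.
The known cells in row 5 total 56, leaving 61 − 56 = 5 for the blank.
The known cells in column 2 total 44, leaving 61 − 44 = 17 for the blank.
The known cells in row 4 total 41, leaving 61 − 41 = 20 for the blank.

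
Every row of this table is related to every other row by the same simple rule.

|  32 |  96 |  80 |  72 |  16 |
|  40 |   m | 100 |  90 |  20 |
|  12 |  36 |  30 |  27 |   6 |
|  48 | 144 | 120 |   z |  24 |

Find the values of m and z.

Each row is a constant multiple of every other row — this is a multiplication table with the headers hidden.
Row 2 is 100/80 = 5/4 times row 1, so its entry in column 2 is 96 × 5/4 = 120.
Row 4 is 120/80 = 3/2 times row 1, so its entry in column 4 is 72 × 3/2 = 108.

m = 120, z = 108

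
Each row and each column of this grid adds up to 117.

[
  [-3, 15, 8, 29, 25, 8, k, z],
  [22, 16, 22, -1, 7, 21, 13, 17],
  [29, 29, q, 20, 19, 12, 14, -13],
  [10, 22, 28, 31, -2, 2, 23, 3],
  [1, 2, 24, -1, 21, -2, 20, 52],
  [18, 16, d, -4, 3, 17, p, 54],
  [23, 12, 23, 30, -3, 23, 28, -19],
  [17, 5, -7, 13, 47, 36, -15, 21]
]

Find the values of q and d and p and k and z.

The known cells in column 8 total 115, leaving 117 − 115 = 2 for the blank.
The known cells in row 1 total 84, leaving 117 − 84 = 33 for the blank.
The known cells in column 7 total 116, leaving 117 − 116 = 1 for the blank.
The known cells in row 3 total 110, leaving 117 − 110 = 7 for the blank.
The known cells in row 6 total 105, leaving 117 − 105 = 12 for the blank.

q = 7, d = 12, p = 1, k = 33, z = 2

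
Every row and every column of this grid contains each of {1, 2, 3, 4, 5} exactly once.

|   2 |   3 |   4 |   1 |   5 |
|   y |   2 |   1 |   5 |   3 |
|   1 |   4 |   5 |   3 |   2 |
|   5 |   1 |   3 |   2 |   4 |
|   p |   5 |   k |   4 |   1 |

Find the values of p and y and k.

p = 3, y = 4, k = 2

At (row 2, col 1): row 2 already has {1, 2, 3, 5}, so the value is 4.
At (row 5, col 1): column 1 already has {1, 2, 4, 5}, so the value is 3.
For row 5, column 3: row 5 already has {1, 3, 4, 5}; that leaves 2.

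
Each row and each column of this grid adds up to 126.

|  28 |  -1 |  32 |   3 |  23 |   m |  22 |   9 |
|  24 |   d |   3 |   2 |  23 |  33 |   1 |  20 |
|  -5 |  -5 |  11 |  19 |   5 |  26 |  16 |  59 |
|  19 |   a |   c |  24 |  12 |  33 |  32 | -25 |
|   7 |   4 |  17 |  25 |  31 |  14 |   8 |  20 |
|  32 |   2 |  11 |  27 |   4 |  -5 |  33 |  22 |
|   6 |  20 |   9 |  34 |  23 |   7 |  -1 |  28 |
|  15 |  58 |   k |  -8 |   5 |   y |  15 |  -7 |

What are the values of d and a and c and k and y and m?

d = 20, a = 28, c = 3, k = 40, y = 8, m = 10

Row 2 has 24 + 3 + 2 + 23 + 33 + 1 + 20 = 106; the blank must be 126 − 106 = 20.
Column 2 has -1 + 20 − 5 + 4 + 2 + 20 + 58 = 98; the blank must be 126 − 98 = 28.
Row 4 has 19 + 28 + 24 + 12 + 33 + 32 − 25 = 123; the blank must be 126 − 123 = 3.
Column 3 has 32 + 3 + 11 + 3 + 17 + 11 + 9 = 86; the blank must be 126 − 86 = 40.
Row 1 has 28 − 1 + 32 + 3 + 23 + 22 + 9 = 116; the blank must be 126 − 116 = 10.
Row 8 has 15 + 58 + 40 − 8 + 5 + 15 − 7 = 118; the blank must be 126 − 118 = 8.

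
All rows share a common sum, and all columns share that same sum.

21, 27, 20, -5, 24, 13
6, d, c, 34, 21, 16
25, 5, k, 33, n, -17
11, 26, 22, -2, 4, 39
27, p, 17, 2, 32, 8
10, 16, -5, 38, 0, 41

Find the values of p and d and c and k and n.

p = 14, d = 12, c = 11, k = 35, n = 19

Rows 1 and 4 both sum to 100, so that's the common total.
Column 5 has 24 + 21 + 4 + 32 + 0 = 81; the blank must be 100 − 81 = 19.
Row 3 has 25 + 5 + 33 + 19 − 17 = 65; the blank must be 100 − 65 = 35.
Column 3 has 20 + 35 + 22 + 17 − 5 = 89; the blank must be 100 − 89 = 11.
Row 2 has 6 + 11 + 34 + 21 + 16 = 88; the blank must be 100 − 88 = 12.
Row 5 has 27 + 17 + 2 + 32 + 8 = 86; the blank must be 100 − 86 = 14.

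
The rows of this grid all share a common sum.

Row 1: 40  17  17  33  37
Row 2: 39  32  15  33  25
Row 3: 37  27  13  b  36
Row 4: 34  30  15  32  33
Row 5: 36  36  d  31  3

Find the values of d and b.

d = 38, b = 31

Rows 1 and 2 both add up to 144, so every row sums to 144.
Row 5: 36 + 36 + 31 + 3 = 106, so the missing entry is 144 − 106 = 38.
Row 3: 37 + 27 + 13 + 36 = 113, so the missing entry is 144 − 113 = 31.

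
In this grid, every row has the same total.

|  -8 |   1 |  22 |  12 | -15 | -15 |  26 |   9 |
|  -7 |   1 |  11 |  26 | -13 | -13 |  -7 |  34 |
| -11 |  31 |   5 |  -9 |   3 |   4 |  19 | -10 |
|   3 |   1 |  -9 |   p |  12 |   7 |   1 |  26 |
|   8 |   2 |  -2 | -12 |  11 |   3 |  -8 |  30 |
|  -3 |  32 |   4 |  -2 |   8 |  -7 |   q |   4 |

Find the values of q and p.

Row 3 sums to 32 and so does row 5; that's the common total.
In row 6 the known cells total 36, leaving 32 − 36 = -4.
In row 4 the known cells total 41, leaving 32 − 41 = -9.

q = -4, p = -9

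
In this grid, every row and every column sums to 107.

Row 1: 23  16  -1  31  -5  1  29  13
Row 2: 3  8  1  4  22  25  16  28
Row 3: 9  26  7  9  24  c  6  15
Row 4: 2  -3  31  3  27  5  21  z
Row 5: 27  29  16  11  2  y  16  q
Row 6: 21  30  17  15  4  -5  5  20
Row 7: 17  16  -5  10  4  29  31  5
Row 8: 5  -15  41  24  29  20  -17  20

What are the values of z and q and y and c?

Row 4: 2 − 3 + 31 + 3 + 27 + 5 + 21 = 86, so its missing entry is 107 − 86 = 21.
Row 3: 9 + 26 + 7 + 9 + 24 + 6 + 15 = 96, so its missing entry is 107 − 96 = 11.
Column 6: 1 + 25 + 11 + 5 − 5 + 29 + 20 = 86, so its missing entry is 107 − 86 = 21.
Row 5: 27 + 29 + 16 + 11 + 2 + 21 + 16 = 122, so its missing entry is 107 − 122 = -15.

z = 21, q = -15, y = 21, c = 11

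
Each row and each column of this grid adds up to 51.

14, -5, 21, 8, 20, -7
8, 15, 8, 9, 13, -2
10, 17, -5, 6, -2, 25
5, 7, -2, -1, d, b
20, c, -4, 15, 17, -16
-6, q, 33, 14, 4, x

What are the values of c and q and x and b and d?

c = 19, q = -2, x = 8, b = 43, d = -1

The known cells in column 5 total 52, leaving 51 − 52 = -1 for the blank.
The known cells in row 5 total 32, leaving 51 − 32 = 19 for the blank.
The known cells in column 2 total 53, leaving 51 − 53 = -2 for the blank.
The known cells in row 6 total 43, leaving 51 − 43 = 8 for the blank.
The known cells in row 4 total 8, leaving 51 − 8 = 43 for the blank.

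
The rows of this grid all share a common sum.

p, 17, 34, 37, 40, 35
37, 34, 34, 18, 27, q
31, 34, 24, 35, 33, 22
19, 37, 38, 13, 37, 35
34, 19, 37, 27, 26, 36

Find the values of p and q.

The complete rows each total 179.
Row 1 is missing 179 − 163 = 16 (since 17 + 34 + 37 + 40 + 35 = 163).
Row 2 is missing 179 − 150 = 29 (since 37 + 34 + 34 + 18 + 27 = 150).

p = 16, q = 29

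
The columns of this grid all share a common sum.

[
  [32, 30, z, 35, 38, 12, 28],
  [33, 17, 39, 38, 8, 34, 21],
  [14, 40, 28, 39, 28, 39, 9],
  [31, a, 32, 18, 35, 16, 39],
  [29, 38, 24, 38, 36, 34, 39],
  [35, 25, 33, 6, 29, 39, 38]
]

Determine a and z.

Columns 1 and 5 both add up to 174, so every column sums to 174.
Column 2: 30 + 17 + 40 + 38 + 25 = 150, so the missing entry is 174 − 150 = 24.
Column 3: 39 + 28 + 32 + 24 + 33 = 156, so the missing entry is 174 − 156 = 18.

a = 24, z = 18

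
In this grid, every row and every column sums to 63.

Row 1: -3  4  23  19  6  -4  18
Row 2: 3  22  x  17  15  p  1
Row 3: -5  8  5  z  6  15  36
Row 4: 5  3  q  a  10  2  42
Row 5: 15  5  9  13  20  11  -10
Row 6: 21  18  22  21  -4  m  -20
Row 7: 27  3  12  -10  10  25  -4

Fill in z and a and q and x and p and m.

Row 6 has 21 + 18 + 22 + 21 − 4 − 20 = 58; the blank must be 63 − 58 = 5.
Column 6 has -4 + 15 + 2 + 11 + 5 + 25 = 54; the blank must be 63 − 54 = 9.
Row 2 has 3 + 22 + 17 + 15 + 9 + 1 = 67; the blank must be 63 − 67 = -4.
Row 3 has -5 + 8 + 5 + 6 + 15 + 36 = 65; the blank must be 63 − 65 = -2.
Column 4 has 19 + 17 − 2 + 13 + 21 − 10 = 58; the blank must be 63 − 58 = 5.
Row 4 has 5 + 3 + 5 + 10 + 2 + 42 = 67; the blank must be 63 − 67 = -4.

z = -2, a = 5, q = -4, x = -4, p = 9, m = 5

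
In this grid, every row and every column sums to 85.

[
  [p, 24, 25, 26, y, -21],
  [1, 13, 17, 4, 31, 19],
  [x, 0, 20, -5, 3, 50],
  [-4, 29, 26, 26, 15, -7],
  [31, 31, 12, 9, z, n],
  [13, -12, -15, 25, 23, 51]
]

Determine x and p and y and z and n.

Row 3 has 0 + 20 − 5 + 3 + 50 = 68; the blank must be 85 − 68 = 17.
Column 1 has 1 + 17 − 4 + 31 + 13 = 58; the blank must be 85 − 58 = 27.
Row 1 has 27 + 24 + 25 + 26 − 21 = 81; the blank must be 85 − 81 = 4.
Column 5 has 4 + 31 + 3 + 15 + 23 = 76; the blank must be 85 − 76 = 9.
Row 5 has 31 + 31 + 12 + 9 + 9 = 92; the blank must be 85 − 92 = -7.

x = 17, p = 27, y = 4, z = 9, n = -7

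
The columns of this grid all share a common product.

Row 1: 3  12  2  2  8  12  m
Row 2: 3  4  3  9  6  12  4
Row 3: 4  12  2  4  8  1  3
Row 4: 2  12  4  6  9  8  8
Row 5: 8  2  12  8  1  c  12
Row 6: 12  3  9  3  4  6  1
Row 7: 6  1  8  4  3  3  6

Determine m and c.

m = 6, c = 2

Columns 2 and 5 each multiply to 41472, so every column has product 41472.
Column 7: 4×3×8×12×1×6 = 6912, so the missing entry is 41472 ÷ 6912 = 6.
Column 6: 12×12×1×8×6×3 = 20736, so the missing entry is 41472 ÷ 20736 = 2.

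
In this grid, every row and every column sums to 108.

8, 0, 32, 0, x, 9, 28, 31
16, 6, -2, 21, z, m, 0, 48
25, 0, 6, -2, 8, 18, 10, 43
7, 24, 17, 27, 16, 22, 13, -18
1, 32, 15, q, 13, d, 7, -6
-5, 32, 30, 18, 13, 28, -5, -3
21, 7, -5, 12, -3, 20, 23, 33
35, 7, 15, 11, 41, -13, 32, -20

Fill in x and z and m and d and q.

Row 1: 8 + 0 + 32 + 0 + 9 + 28 + 31 = 108, so its missing entry is 108 − 108 = 0.
Column 4: 0 + 21 − 2 + 27 + 18 + 12 + 11 = 87, so its missing entry is 108 − 87 = 21.
Column 5: 0 + 8 + 16 + 13 + 13 − 3 + 41 = 88, so its missing entry is 108 − 88 = 20.
Row 2: 16 + 6 − 2 + 21 + 20 + 0 + 48 = 109, so its missing entry is 108 − 109 = -1.
Row 5: 1 + 32 + 15 + 21 + 13 + 7 − 6 = 83, so its missing entry is 108 − 83 = 25.

x = 0, z = 20, m = -1, d = 25, q = 21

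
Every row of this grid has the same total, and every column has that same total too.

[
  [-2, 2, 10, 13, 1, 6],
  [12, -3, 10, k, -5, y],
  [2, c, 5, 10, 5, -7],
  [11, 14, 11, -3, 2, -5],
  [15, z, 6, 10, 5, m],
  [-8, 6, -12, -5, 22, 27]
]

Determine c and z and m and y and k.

c = 15, z = -4, m = -2, y = 11, k = 5

Rows 1 and 4 both sum to 30, so that's the common total.
Row 3 has 2 + 5 + 10 + 5 − 7 = 15; the blank must be 30 − 15 = 15.
Column 2 has 2 − 3 + 15 + 14 + 6 = 34; the blank must be 30 − 34 = -4.
Row 5 has 15 − 4 + 6 + 10 + 5 = 32; the blank must be 30 − 32 = -2.
Column 6 has 6 − 7 − 5 − 2 + 27 = 19; the blank must be 30 − 19 = 11.
Row 2 has 12 − 3 + 10 − 5 + 11 = 25; the blank must be 30 − 25 = 5.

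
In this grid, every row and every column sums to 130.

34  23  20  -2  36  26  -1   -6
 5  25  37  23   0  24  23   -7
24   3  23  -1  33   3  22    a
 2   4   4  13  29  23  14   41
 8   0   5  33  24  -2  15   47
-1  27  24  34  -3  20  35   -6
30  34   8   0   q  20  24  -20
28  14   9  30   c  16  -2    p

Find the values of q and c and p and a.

q = 34, c = -23, p = 58, a = 23

The known cells in row 7 total 96, leaving 130 − 96 = 34 for the blank.
The known cells in column 5 total 153, leaving 130 − 153 = -23 for the blank.
The known cells in row 3 total 107, leaving 130 − 107 = 23 for the blank.
The known cells in row 8 total 72, leaving 130 − 72 = 58 for the blank.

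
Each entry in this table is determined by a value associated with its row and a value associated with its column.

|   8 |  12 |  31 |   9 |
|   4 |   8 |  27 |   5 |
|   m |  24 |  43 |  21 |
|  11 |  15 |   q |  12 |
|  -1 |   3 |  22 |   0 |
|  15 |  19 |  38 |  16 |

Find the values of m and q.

m = 20, q = 34

The difference between any two rows is the same in every column — this is an addition table with the headers hidden.
Row 3 minus row 1 is 24 − 12 = 12, so its entry in column 1 is 8 + 12 = 20.
Row 4 minus row 1 is 15 − 12 = 3, so its entry in column 3 is 31 + 3 = 34.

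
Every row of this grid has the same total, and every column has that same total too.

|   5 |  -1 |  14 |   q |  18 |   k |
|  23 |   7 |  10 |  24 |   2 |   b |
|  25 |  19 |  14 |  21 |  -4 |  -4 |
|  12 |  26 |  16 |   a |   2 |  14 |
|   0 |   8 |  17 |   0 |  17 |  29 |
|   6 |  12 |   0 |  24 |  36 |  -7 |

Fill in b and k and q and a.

b = 5, k = 34, q = 1, a = 1

Rows 3 and 5 both sum to 71, so that's the common total.
Row 4 has 12 + 26 + 16 + 2 + 14 = 70; the blank must be 71 − 70 = 1.
Column 4 has 24 + 21 + 1 + 0 + 24 = 70; the blank must be 71 − 70 = 1.
Row 1 has 5 − 1 + 14 + 1 + 18 = 37; the blank must be 71 − 37 = 34.
Row 2 has 23 + 7 + 10 + 24 + 2 = 66; the blank must be 71 − 66 = 5.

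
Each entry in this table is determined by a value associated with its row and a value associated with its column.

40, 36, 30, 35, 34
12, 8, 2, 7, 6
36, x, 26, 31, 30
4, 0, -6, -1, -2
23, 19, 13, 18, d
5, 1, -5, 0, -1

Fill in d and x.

d = 17, x = 32

The difference between any two rows is the same in every column — this is an addition table with the headers hidden.
Row 5 minus row 1 is 13 − 30 = -17, so its entry in column 5 is 34 + (-17) = 17.
Row 3 minus row 1 is 26 − 30 = -4, so its entry in column 2 is 36 + (-4) = 32.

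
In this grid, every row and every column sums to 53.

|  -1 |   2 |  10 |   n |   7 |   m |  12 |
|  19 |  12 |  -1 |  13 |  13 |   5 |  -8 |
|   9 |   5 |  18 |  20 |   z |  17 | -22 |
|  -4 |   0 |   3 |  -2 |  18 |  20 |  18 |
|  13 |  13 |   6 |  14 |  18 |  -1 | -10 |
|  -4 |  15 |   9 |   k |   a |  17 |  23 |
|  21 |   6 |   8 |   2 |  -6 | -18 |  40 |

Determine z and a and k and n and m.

Row 3 has 9 + 5 + 18 + 20 + 17 − 22 = 47; the blank must be 53 − 47 = 6.
Column 5 has 7 + 13 + 6 + 18 + 18 − 6 = 56; the blank must be 53 − 56 = -3.
Column 6 has 5 + 17 + 20 − 1 + 17 − 18 = 40; the blank must be 53 − 40 = 13.
Row 1 has -1 + 2 + 10 + 7 + 13 + 12 = 43; the blank must be 53 − 43 = 10.
Row 6 has -4 + 15 + 9 − 3 + 17 + 23 = 57; the blank must be 53 − 57 = -4.

z = 6, a = -3, k = -4, n = 10, m = 13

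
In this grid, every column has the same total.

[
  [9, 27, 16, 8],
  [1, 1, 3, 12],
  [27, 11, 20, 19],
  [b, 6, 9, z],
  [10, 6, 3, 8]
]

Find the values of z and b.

The complete columns each total 51.
Column 4 is missing 51 − 47 = 4 (since 8 + 12 + 19 + 8 = 47).
Column 1 is missing 51 − 47 = 4 (since 9 + 1 + 27 + 10 = 47).

z = 4, b = 4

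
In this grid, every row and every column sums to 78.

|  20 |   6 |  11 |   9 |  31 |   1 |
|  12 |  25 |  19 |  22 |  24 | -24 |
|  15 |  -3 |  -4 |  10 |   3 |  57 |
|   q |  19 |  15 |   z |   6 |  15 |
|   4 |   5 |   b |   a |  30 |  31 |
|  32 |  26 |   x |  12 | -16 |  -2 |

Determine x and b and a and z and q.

Column 1: 20 + 12 + 15 + 4 + 32 = 83, so its missing entry is 78 − 83 = -5.
Row 4: -5 + 19 + 15 + 6 + 15 = 50, so its missing entry is 78 − 50 = 28.
Column 4: 9 + 22 + 10 + 28 + 12 = 81, so its missing entry is 78 − 81 = -3.
Row 5: 4 + 5 − 3 + 30 + 31 = 67, so its missing entry is 78 − 67 = 11.
Row 6: 32 + 26 + 12 − 16 − 2 = 52, so its missing entry is 78 − 52 = 26.

x = 26, b = 11, a = -3, z = 28, q = -5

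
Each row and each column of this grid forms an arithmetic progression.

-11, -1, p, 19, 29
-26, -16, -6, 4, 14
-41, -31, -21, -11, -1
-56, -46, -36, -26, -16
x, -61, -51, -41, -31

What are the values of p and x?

p = 9, x = -71

Along each row the entries change by 10 per step; down each column they change by -15.
Row 1: from -11 at column 1, stepping by 10 to column 3 gives 9.
Row 5: from -61 at column 2, stepping by 10 to column 1 gives -71.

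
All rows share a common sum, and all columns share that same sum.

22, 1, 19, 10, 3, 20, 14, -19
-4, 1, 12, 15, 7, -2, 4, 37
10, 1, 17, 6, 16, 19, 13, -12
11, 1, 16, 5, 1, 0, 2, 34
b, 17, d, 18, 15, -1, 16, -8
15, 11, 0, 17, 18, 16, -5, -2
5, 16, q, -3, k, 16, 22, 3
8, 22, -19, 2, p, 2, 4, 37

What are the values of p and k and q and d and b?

Rows 1 and 2 both sum to 70, so that's the common total.
The known cells in row 8 total 56, leaving 70 − 56 = 14 for the blank.
The known cells in column 1 total 67, leaving 70 − 67 = 3 for the blank.
The known cells in column 5 total 74, leaving 70 − 74 = -4 for the blank.
The known cells in row 7 total 55, leaving 70 − 55 = 15 for the blank.
The known cells in row 5 total 60, leaving 70 − 60 = 10 for the blank.

p = 14, k = -4, q = 15, d = 10, b = 3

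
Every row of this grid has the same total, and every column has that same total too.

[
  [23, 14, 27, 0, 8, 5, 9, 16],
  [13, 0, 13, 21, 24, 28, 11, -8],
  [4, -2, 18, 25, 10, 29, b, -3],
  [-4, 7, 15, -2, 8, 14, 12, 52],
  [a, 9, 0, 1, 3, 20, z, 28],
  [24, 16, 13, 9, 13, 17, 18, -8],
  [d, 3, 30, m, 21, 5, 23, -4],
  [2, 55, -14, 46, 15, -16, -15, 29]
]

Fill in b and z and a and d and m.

Rows 1 and 2 both sum to 102, so that's the common total.
Row 3: 4 − 2 + 18 + 25 + 10 + 29 − 3 = 81, so its missing entry is 102 − 81 = 21.
Column 7: 9 + 11 + 21 + 12 + 18 + 23 − 15 = 79, so its missing entry is 102 − 79 = 23.
Row 5: 9 + 0 + 1 + 3 + 20 + 23 + 28 = 84, so its missing entry is 102 − 84 = 18.
Column 1: 23 + 13 + 4 − 4 + 18 + 24 + 2 = 80, so its missing entry is 102 − 80 = 22.
Row 7: 22 + 3 + 30 + 21 + 5 + 23 − 4 = 100, so its missing entry is 102 − 100 = 2.

b = 21, z = 23, a = 18, d = 22, m = 2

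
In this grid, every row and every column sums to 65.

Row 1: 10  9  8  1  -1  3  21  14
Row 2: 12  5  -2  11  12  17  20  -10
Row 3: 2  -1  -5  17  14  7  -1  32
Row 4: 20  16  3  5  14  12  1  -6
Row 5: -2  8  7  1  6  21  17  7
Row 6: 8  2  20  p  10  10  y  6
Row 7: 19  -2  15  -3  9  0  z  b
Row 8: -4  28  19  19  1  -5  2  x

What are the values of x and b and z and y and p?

Row 8 has -4 + 28 + 19 + 19 + 1 − 5 + 2 = 60; the blank must be 65 − 60 = 5.
Column 4 has 1 + 11 + 17 + 5 + 1 − 3 + 19 = 51; the blank must be 65 − 51 = 14.
Column 8 has 14 − 10 + 32 − 6 + 7 + 6 + 5 = 48; the blank must be 65 − 48 = 17.
Row 6 has 8 + 2 + 20 + 14 + 10 + 10 + 6 = 70; the blank must be 65 − 70 = -5.
Row 7 has 19 − 2 + 15 − 3 + 9 + 0 + 17 = 55; the blank must be 65 − 55 = 10.

x = 5, b = 17, z = 10, y = -5, p = 14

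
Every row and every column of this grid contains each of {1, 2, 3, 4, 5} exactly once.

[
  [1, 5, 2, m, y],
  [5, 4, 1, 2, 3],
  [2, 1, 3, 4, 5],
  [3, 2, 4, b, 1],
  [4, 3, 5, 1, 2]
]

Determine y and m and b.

y = 4, m = 3, b = 5

For row 1, column 5: column 5 already has {1, 2, 3, 5}; that leaves 4.
Cell (1,4): row 1 already has {1, 2, 4, 5} → 3.
For row 4, column 4: row 4 already has {1, 2, 3, 4}; that leaves 5.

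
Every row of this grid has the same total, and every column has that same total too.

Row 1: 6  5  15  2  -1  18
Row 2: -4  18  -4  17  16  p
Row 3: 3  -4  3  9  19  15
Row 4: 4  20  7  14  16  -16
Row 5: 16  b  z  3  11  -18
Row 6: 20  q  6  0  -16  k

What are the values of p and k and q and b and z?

p = 2, k = 44, q = -9, b = 15, z = 18

Rows 1 and 3 both sum to 45, so that's the common total.
Row 2: -4 + 18 − 4 + 17 + 16 = 43, so its missing entry is 45 − 43 = 2.
Column 6: 18 + 2 + 15 − 16 − 18 = 1, so its missing entry is 45 − 1 = 44.
Row 6: 20 + 6 + 0 − 16 + 44 = 54, so its missing entry is 45 − 54 = -9.
Column 3: 15 − 4 + 3 + 7 + 6 = 27, so its missing entry is 45 − 27 = 18.
Row 5: 16 + 18 + 3 + 11 − 18 = 30, so its missing entry is 45 − 30 = 15.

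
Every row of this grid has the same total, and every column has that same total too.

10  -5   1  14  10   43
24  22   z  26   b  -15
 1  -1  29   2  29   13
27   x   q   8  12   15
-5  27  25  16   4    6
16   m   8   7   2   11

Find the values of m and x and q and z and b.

m = 29, x = 1, q = 10, z = 0, b = 16

Rows 1 and 3 both sum to 73, so that's the common total.
Row 6: 16 + 8 + 7 + 2 + 11 = 44, so its missing entry is 73 − 44 = 29.
Column 2: -5 + 22 − 1 + 27 + 29 = 72, so its missing entry is 73 − 72 = 1.
Column 5: 10 + 29 + 12 + 4 + 2 = 57, so its missing entry is 73 − 57 = 16.
Row 2: 24 + 22 + 26 + 16 − 15 = 73, so its missing entry is 73 − 73 = 0.
Row 4: 27 + 1 + 8 + 12 + 15 = 63, so its missing entry is 73 − 63 = 10.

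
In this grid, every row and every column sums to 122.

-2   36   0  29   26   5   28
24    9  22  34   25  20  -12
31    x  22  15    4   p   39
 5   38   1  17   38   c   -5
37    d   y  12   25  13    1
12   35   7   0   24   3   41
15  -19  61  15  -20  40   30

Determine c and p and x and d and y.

Column 3 has 0 + 22 + 22 + 1 + 7 + 61 = 113; the blank must be 122 − 113 = 9.
Row 5 has 37 + 9 + 12 + 25 + 13 + 1 = 97; the blank must be 122 − 97 = 25.
Column 2 has 36 + 9 + 38 + 25 + 35 − 19 = 124; the blank must be 122 − 124 = -2.
Row 3 has 31 − 2 + 22 + 15 + 4 + 39 = 109; the blank must be 122 − 109 = 13.
Row 4 has 5 + 38 + 1 + 17 + 38 − 5 = 94; the blank must be 122 − 94 = 28.

c = 28, p = 13, x = -2, d = 25, y = 9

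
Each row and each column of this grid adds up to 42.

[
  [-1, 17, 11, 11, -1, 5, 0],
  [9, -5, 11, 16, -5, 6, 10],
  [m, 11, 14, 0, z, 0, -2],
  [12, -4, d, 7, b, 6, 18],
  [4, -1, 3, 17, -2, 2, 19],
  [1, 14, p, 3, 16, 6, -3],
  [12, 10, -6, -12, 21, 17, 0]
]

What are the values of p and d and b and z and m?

p = 5, d = 4, b = -1, z = 14, m = 5

The known cells in column 1 total 37, leaving 42 − 37 = 5 for the blank.
The known cells in row 3 total 28, leaving 42 − 28 = 14 for the blank.
The known cells in column 5 total 43, leaving 42 − 43 = -1 for the blank.
The known cells in row 4 total 38, leaving 42 − 38 = 4 for the blank.
The known cells in row 6 total 37, leaving 42 − 37 = 5 for the blank.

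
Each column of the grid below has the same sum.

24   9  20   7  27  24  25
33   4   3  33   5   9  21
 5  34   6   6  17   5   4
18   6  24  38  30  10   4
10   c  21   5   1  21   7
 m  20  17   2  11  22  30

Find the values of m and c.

m = 1, c = 18

Columns 4 and 7 both add up to 91, so every column sums to 91.
Column 1: 24 + 33 + 5 + 18 + 10 = 90, so the missing entry is 91 − 90 = 1.
Column 2: 9 + 4 + 34 + 6 + 20 = 73, so the missing entry is 91 − 73 = 18.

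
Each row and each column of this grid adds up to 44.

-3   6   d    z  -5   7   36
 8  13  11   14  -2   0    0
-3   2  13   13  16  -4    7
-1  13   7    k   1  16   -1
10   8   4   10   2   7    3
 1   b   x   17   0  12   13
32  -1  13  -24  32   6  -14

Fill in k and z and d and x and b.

k = 9, z = 5, d = -2, x = -2, b = 3

Column 2 has 6 + 13 + 2 + 13 + 8 − 1 = 41; the blank must be 44 − 41 = 3.
Row 4 has -1 + 13 + 7 + 1 + 16 − 1 = 35; the blank must be 44 − 35 = 9.
Column 4 has 14 + 13 + 9 + 10 + 17 − 24 = 39; the blank must be 44 − 39 = 5.
Row 1 has -3 + 6 + 5 − 5 + 7 + 36 = 46; the blank must be 44 − 46 = -2.
Row 6 has 1 + 3 + 17 + 0 + 12 + 13 = 46; the blank must be 44 − 46 = -2.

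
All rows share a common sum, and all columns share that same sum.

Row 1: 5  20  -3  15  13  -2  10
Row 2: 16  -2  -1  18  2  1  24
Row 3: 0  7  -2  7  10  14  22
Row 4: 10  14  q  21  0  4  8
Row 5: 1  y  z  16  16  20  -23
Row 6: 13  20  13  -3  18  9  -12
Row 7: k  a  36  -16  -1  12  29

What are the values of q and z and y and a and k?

q = 1, z = 14, y = 14, a = -15, k = 13

Rows 1 and 2 both sum to 58, so that's the common total.
The known cells in column 1 total 45, leaving 58 − 45 = 13 for the blank.
The known cells in row 7 total 73, leaving 58 − 73 = -15 for the blank.
The known cells in row 4 total 57, leaving 58 − 57 = 1 for the blank.
The known cells in column 3 total 44, leaving 58 − 44 = 14 for the blank.
The known cells in row 5 total 44, leaving 58 − 44 = 14 for the blank.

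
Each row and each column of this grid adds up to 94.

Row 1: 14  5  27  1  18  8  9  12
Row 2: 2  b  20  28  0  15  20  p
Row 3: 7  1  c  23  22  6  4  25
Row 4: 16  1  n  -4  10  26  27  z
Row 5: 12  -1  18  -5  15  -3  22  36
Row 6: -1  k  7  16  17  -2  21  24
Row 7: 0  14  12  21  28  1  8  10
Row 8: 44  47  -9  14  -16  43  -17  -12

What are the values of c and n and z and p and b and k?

Row 6 has -1 + 7 + 16 + 17 − 2 + 21 + 24 = 82; the blank must be 94 − 82 = 12.
Column 2 has 5 + 1 + 1 − 1 + 12 + 14 + 47 = 79; the blank must be 94 − 79 = 15.
Row 2 has 2 + 15 + 20 + 28 + 0 + 15 + 20 = 100; the blank must be 94 − 100 = -6.
Column 8 has 12 − 6 + 25 + 36 + 24 + 10 − 12 = 89; the blank must be 94 − 89 = 5.
Row 3 has 7 + 1 + 23 + 22 + 6 + 4 + 25 = 88; the blank must be 94 − 88 = 6.
Row 4 has 16 + 1 − 4 + 10 + 26 + 27 + 5 = 81; the blank must be 94 − 81 = 13.

c = 6, n = 13, z = 5, p = -6, b = 15, k = 12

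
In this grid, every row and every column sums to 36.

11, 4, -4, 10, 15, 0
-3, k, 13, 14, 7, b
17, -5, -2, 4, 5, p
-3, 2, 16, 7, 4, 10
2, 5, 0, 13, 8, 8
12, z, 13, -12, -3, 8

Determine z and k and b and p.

Row 3 has 17 − 5 − 2 + 4 + 5 = 19; the blank must be 36 − 19 = 17.
Row 6 has 12 + 13 − 12 − 3 + 8 = 18; the blank must be 36 − 18 = 18.
Column 2 has 4 − 5 + 2 + 5 + 18 = 24; the blank must be 36 − 24 = 12.
Row 2 has -3 + 12 + 13 + 14 + 7 = 43; the blank must be 36 − 43 = -7.

z = 18, k = 12, b = -7, p = 17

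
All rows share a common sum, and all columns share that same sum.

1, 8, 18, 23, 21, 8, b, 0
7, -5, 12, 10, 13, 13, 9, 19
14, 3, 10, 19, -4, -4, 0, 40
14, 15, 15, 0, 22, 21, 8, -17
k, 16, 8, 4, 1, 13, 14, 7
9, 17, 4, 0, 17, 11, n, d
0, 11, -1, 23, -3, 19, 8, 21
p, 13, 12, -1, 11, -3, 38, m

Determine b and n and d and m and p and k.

Rows 2 and 3 both sum to 78, so that's the common total.
Row 5 has 16 + 8 + 4 + 1 + 13 + 14 + 7 = 63; the blank must be 78 − 63 = 15.
Column 1 has 1 + 7 + 14 + 14 + 15 + 9 + 0 = 60; the blank must be 78 − 60 = 18.
Row 8 has 18 + 13 + 12 − 1 + 11 − 3 + 38 = 88; the blank must be 78 − 88 = -10.
Column 8 has 0 + 19 + 40 − 17 + 7 + 21 − 10 = 60; the blank must be 78 − 60 = 18.
Row 1 has 1 + 8 + 18 + 23 + 21 + 8 + 0 = 79; the blank must be 78 − 79 = -1.
Row 6 has 9 + 17 + 4 + 0 + 17 + 11 + 18 = 76; the blank must be 78 − 76 = 2.

b = -1, n = 2, d = 18, m = -10, p = 18, k = 15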